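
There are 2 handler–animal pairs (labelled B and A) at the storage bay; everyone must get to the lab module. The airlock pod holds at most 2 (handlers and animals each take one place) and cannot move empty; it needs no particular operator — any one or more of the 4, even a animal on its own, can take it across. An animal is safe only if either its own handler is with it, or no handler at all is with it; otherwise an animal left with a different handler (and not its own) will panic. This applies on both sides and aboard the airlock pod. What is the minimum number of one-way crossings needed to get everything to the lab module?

Counting alone: each trip to the lab module takes at most 2 across and each return brings at least 1 back, so after t trips out (and t−1 returns) at most 2t − (t−1) of the 4 are across; that first reaches 4 at t = 3, so at least 5 crossings are needed.
The plan below uses exactly 5 crossings, so it is optimal:
1. animal B and handler B cross → the lab module.
2. handler B crosses ← the storage bay.
3. handler A and handler B cross → the lab module.
4. handler A crosses ← the storage bay.
5. animal A and handler A cross → the lab module.

5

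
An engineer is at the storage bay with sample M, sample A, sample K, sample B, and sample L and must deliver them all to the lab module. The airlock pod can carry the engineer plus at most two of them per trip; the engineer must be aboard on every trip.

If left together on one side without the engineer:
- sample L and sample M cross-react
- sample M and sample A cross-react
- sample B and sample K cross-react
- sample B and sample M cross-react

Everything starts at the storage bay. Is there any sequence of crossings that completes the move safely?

Yes

1. Engineer goes to the lab module with sample K and sample M.  [the storage bay: sample A, sample B, sample L | the lab module: sample K, sample M]
2. Engineer goes back to the storage bay alone.  [the storage bay: sample A, sample B, sample L | the lab module: sample K, sample M]
3. Engineer goes to the lab module with sample A and sample L.  [the storage bay: sample B | the lab module: sample A, sample K, sample L, sample M]
4. Engineer goes back to the storage bay with sample M.  [the storage bay: sample B, sample M | the lab module: sample A, sample K, sample L]
5. Engineer goes to the lab module with sample B and sample M.  [the storage bay: — | the lab module: sample A, sample B, sample K, sample L, sample M]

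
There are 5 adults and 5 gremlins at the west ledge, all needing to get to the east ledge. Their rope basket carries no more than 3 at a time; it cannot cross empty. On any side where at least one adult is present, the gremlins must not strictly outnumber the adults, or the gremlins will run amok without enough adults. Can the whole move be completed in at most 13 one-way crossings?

Yes — this plan uses 11 crossings (≤ 13):
1. 2 gremlins → the east ledge.  (the west ledge: 5A 3G; the east ledge: 0A 2G)
2. 1 gremlin ← the west ledge.  (the west ledge: 5A 4G; the east ledge: 0A 1G)
3. 3 gremlins → the east ledge.  (the west ledge: 5A 1G; the east ledge: 0A 4G)
4. 1 gremlin ← the west ledge.  (the west ledge: 5A 2G; the east ledge: 0A 3G)
5. 3 adults → the east ledge.  (the west ledge: 2A 2G; the east ledge: 3A 3G)
6. 1 adult and 1 gremlin ← the west ledge.  (the west ledge: 3A 3G; the east ledge: 2A 2G)
7. 3 adults → the east ledge.  (the west ledge: 0A 3G; the east ledge: 5A 2G)
8. 1 gremlin ← the west ledge.  (the west ledge: 0A 4G; the east ledge: 5A 1G)
9. 2 gremlins → the east ledge.  (the west ledge: 0A 2G; the east ledge: 5A 3G)
10. 1 gremlin ← the west ledge.  (the west ledge: 0A 3G; the east ledge: 5A 2G)
11. 3 gremlins → the east ledge.  (the west ledge: 0A 0G; the east ledge: 5A 5G)

Yes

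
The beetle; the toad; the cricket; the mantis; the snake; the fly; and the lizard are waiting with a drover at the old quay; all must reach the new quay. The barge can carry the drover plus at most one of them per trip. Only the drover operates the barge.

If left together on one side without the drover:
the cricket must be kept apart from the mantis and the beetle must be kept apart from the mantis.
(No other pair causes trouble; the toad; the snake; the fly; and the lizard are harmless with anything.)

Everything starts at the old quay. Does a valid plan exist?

Yes

1. Drover goes to the new quay with the mantis.
2. Drover goes back to the old quay alone.
3. Drover goes to the new quay with the beetle.
4. Drover goes back to the old quay with the mantis.
5. Drover goes to the new quay with the cricket.
6. Drover goes back to the old quay alone.
7. Drover goes to the new quay with the toad.
8. Drover goes back to the old quay alone.
9. Drover goes to the new quay with the snake.
10. Drover goes back to the old quay alone.
11. Drover goes to the new quay with the fly.
12. Drover goes back to the old quay alone.
13. Drover goes to the new quay with the lizard.
14. Drover goes back to the old quay alone.
15. Drover goes to the new quay with the mantis.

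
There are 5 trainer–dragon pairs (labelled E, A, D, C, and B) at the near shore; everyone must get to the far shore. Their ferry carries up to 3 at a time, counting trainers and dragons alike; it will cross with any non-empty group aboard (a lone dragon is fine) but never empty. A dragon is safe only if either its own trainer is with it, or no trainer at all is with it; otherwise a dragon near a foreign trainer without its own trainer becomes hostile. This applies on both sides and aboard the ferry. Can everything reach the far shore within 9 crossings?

Counting alone: each trip to the far shore takes at most 3 across and each return brings at least 1 back, so after t trips out (and t−1 returns) at most 3t − (t−1) of the 10 are across; that first reaches 10 at t = 5, so at least 9 crossings are needed.
The safety rule pushes this higher. Following every safe sequence of crossings, the most of the 10 that can be at the far shore as the ferry arrives there on crossing 9 is 9 — never all 10.
So the move cannot be finished within 9 crossings. (The shortest complete plan takes 11:)
1. dragon E and trainer E cross → the far shore.
2. trainer E crosses ← the near shore.
3. dragon A, dragon C, and dragon D cross → the far shore.
4. dragon E crosses ← the near shore.
5. trainer A, trainer C, and trainer D cross → the far shore.
6. dragon A and trainer A cross ← the near shore.
7. trainer A, trainer B, and trainer E cross → the far shore.
8. dragon D crosses ← the near shore.
9. dragon A and dragon E cross → the far shore.
10. dragon E crosses ← the near shore.
11. dragon B, dragon D, and dragon E cross → the far shore.

No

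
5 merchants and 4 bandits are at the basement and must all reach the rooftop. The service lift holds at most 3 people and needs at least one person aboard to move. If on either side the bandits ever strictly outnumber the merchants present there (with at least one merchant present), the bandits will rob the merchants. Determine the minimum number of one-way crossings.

Counting alone: each trip to the rooftop takes at most 3 across and each return brings at least 1 back, so after t trips out (and t−1 returns) at most 3t − (t−1) of the 9 are across; that first reaches 9 at t = 4, so at least 7 crossings are needed.
The plan below uses exactly 7 crossings, so it is optimal:
1. 3 bandits → the rooftop.  (the basement: 5M 1B; the rooftop: 0M 3B)
2. 1 bandit ← the basement.  (the basement: 5M 2B; the rooftop: 0M 2B)
3. 3 merchants → the rooftop.  (the basement: 2M 2B; the rooftop: 3M 2B)
4. 1 merchant ← the basement.  (the basement: 3M 2B; the rooftop: 2M 2B)
5. 2 merchants and 1 bandit → the rooftop.  (the basement: 1M 1B; the rooftop: 4M 3B)
6. 1 merchant ← the basement.  (the basement: 2M 1B; the rooftop: 3M 3B)
7. 2 merchants and 1 bandit → the rooftop.  (the basement: 0M 0B; the rooftop: 5M 4B)

7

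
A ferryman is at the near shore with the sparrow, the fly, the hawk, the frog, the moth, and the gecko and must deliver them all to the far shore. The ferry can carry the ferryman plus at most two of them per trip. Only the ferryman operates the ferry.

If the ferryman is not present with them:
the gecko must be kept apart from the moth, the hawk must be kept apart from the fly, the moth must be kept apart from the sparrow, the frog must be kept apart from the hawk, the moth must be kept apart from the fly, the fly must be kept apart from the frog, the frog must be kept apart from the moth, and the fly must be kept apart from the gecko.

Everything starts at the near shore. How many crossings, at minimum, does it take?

impossible

Whatever the first load, the items left behind include a forbidden pair without the ferryman. No opening move is safe, so no plan exists.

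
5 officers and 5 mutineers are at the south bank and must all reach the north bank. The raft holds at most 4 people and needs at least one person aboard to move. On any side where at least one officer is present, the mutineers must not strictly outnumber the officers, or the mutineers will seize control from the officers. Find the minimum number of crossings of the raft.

Counting alone: each trip to the north bank takes at most 4 across and each return brings at least 1 back, so after t trips out (and t−1 returns) at most 4t − (t−1) of the 10 are across; that first reaches 10 at t = 3, so at least 5 crossings are needed.
The safety rule pushes this higher. Following every safe sequence of crossings, the most of the 10 that can be at the north bank as the raft arrives there on crossing 5 is 9 — never all 10.
So no plan with fewer than 7 crossings exists, and this one achieves 7:
1. 2 mutineers → the north bank.  (the south bank: 5O 3M; the north bank: 0O 2M)
2. 1 mutineer ← the south bank.  (the south bank: 5O 4M; the north bank: 0O 1M)
3. 4 mutineers → the north bank.  (the south bank: 5O 0M; the north bank: 0O 5M)
4. 1 mutineer ← the south bank.  (the south bank: 5O 1M; the north bank: 0O 4M)
5. 4 officers → the north bank.  (the south bank: 1O 1M; the north bank: 4O 4M)
6. 1 officer and 1 mutineer ← the south bank.  (the south bank: 2O 2M; the north bank: 3O 3M)
7. 2 officers and 2 mutineers → the north bank.  (the south bank: 0O 0M; the north bank: 5O 5M)

7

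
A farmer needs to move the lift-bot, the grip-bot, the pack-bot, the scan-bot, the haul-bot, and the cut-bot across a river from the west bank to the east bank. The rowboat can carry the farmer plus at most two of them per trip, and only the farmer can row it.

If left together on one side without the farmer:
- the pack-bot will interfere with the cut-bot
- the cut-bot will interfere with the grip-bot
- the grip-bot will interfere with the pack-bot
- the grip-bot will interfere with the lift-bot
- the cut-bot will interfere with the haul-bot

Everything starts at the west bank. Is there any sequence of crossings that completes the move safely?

Yes

1. Farmer goes to the east bank with the cut-bot and the grip-bot.
2. Farmer goes back to the west bank with the grip-bot.
3. Farmer goes to the east bank with the grip-bot and the lift-bot.
4. Farmer goes back to the west bank with the grip-bot.
5. Farmer goes to the east bank with the grip-bot and the scan-bot.
6. Farmer goes back to the west bank with the grip-bot.
7. Farmer goes to the east bank with the haul-bot and the pack-bot.
8. Farmer goes back to the west bank with the cut-bot.
9. Farmer goes to the east bank with the cut-bot and the grip-bot.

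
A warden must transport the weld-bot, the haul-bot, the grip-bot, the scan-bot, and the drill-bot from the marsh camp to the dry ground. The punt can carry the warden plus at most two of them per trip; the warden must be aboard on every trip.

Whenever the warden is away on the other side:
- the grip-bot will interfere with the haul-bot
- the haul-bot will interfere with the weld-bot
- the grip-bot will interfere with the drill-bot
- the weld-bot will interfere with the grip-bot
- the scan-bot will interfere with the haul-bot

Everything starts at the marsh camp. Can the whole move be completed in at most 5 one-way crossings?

No

Counting alone: the warden can take at most 2 across per trip to the dry ground, so moving all 5 needs at least 3 loaded trips out, with a return between consecutive ones — at least 5 crossings.
The safety rule pushes this higher. Following every safe sequence of crossings, the most of the 5 that can be at the dry ground as the punt arrives there on crossing 5 is 4 — never all 5.
So the move cannot be finished within 5 crossings. (The shortest complete plan takes 7:)
1. Warden goes to the dry ground with the grip-bot and the haul-bot.
2. Warden goes back to the marsh camp with the haul-bot.
3. Warden goes to the dry ground with the scan-bot and the weld-bot.
4. Warden goes back to the marsh camp with the weld-bot.
5. Warden goes to the dry ground with the drill-bot and the weld-bot.
6. Warden goes back to the marsh camp with the grip-bot.
7. Warden goes to the dry ground with the grip-bot and the haul-bot.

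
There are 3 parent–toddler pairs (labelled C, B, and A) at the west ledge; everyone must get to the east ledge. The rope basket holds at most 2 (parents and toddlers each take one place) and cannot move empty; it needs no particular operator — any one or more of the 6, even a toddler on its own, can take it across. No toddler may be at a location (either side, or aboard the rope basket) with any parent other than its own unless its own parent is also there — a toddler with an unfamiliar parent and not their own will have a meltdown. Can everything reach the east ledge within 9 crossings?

No

Counting alone: each trip to the east ledge takes at most 2 across and each return brings at least 1 back, so after t trips out (and t−1 returns) at most 2t − (t−1) of the 6 are across; that first reaches 6 at t = 5, so at least 9 crossings are needed.
The safety rule pushes this higher. Following every safe sequence of crossings, the most of the 6 that can be at the east ledge as the rope basket arrives there on crossing 9 is 5 — never all 6.
So the move cannot be finished within 9 crossings. (The shortest complete plan takes 11:)
1. parent C and toddler C cross → the east ledge.
2. parent C crosses ← the west ledge.
3. toddler A and toddler B cross → the east ledge.
4. toddler C crosses ← the west ledge.
5. parent A and parent B cross → the east ledge.
6. parent B and toddler B cross ← the west ledge.
7. parent B and parent C cross → the east ledge.
8. toddler A crosses ← the west ledge.
9. toddler B and toddler C cross → the east ledge.
10. parent A crosses ← the west ledge.
11. parent A and toddler A cross → the east ledge.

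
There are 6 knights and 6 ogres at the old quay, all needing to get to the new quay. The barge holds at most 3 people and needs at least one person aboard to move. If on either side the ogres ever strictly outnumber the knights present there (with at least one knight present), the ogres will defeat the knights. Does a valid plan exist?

Following every safe sequence of crossings from the start, the most of the 12 that can be at the new quay as the barge arrives there on crossings 1, 3, 5 is 3, 5, 6 respectively; the best ever achieved is 6 of 12.
From crossing 7 on, no configuration arises that was not already reachable earlier: only 17 distinct safe configurations (who is on which side, and where the barge is) can ever be reached, none of them has everyone across, and every continuation just revisits them. They are: 0 knights + 0 ogres across (barge back at the start); 0 knights + 1 ogre across (barge there); 0 knights + 1 ogre across (barge back at the start); 0 knights + 2 ogres across (barge there); 0 knights + 2 ogres across (barge back at the start); 0 knights + 3 ogres across (barge there); 0 knights + 3 ogres across (barge back at the start); 0 knights + 4 ogres across (barge there); 0 knights + 4 ogres across (barge back at the start); 0 knights + 5 ogres across (barge there); 0 knights + 5 ogres across (barge back at the start); 0 knights + 6 ogres across (barge there); 1 knight + 1 ogre across (barge there); 1 knight + 1 ogre across (barge back at the start); 2 knights + 2 ogres across (barge there); 2 knights + 2 ogres across (barge back at the start); 3 knights + 3 ogres across (barge there). So no valid plan exists.

No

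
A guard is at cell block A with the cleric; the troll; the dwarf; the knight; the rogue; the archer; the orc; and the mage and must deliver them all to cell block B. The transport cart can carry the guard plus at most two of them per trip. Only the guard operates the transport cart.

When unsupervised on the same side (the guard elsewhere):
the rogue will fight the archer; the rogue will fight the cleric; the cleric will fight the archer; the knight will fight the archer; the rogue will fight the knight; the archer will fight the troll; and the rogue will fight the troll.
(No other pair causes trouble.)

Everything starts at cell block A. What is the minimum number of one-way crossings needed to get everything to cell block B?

impossible

Following every safe sequence of crossings from the start, the most of the 8 that can be at cell block B as the transport cart arrives there on crossings 1, 3, 5, 7, 9 is 2, 3, 4, 5, 6 respectively; the best ever achieved is 6 of 8.
From crossing 11 on, no configuration arises that was not already reachable earlier: only 80 distinct safe configurations (who is on which side, and where the transport cart is) can ever be reached, none of them has everyone across, and every continuation just revisits them. So no valid plan exists.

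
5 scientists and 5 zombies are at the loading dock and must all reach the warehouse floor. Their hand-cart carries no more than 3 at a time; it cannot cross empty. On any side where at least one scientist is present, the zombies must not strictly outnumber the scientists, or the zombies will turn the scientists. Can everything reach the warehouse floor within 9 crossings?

No

Counting alone: each trip to the warehouse floor takes at most 3 across and each return brings at least 1 back, so after t trips out (and t−1 returns) at most 3t − (t−1) of the 10 are across; that first reaches 10 at t = 5, so at least 9 crossings are needed.
The safety rule pushes this higher. Following every safe sequence of crossings, the most of the 10 that can be at the warehouse floor as the hand-cart arrives there on crossing 9 is 9 — never all 10.
So the move cannot be finished within 9 crossings. (The shortest complete plan takes 11:)
1. 2 zombies → the warehouse floor.  (the loading dock: 5S 3Z; the warehouse floor: 0S 2Z)
2. 1 zombie ← the loading dock.  (the loading dock: 5S 4Z; the warehouse floor: 0S 1Z)
3. 3 zombies → the warehouse floor.  (the loading dock: 5S 1Z; the warehouse floor: 0S 4Z)
4. 1 zombie ← the loading dock.  (the loading dock: 5S 2Z; the warehouse floor: 0S 3Z)
5. 3 scientists → the warehouse floor.  (the loading dock: 2S 2Z; the warehouse floor: 3S 3Z)
6. 1 scientist and 1 zombie ← the loading dock.  (the loading dock: 3S 3Z; the warehouse floor: 2S 2Z)
7. 3 scientists → the warehouse floor.  (the loading dock: 0S 3Z; the warehouse floor: 5S 2Z)
8. 1 zombie ← the loading dock.  (the loading dock: 0S 4Z; the warehouse floor: 5S 1Z)
9. 2 zombies → the warehouse floor.  (the loading dock: 0S 2Z; the warehouse floor: 5S 3Z)
10. 1 zombie ← the loading dock.  (the loading dock: 0S 3Z; the warehouse floor: 5S 2Z)
11. 3 zombies → the warehouse floor.  (the loading dock: 0S 0Z; the warehouse floor: 5S 5Z)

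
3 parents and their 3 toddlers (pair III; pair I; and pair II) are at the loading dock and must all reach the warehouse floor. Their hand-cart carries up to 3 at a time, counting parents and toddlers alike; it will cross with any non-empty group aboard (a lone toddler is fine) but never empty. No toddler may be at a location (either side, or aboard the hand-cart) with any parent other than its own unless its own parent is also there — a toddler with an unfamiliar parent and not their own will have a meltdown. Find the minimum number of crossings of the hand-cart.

5

Counting alone: each trip to the warehouse floor takes at most 3 across and each return brings at least 1 back, so after t trips out (and t−1 returns) at most 3t − (t−1) of the 6 are across; that first reaches 6 at t = 3, so at least 5 crossings are needed.
The plan below uses exactly 5 crossings, so it is optimal:
1. parent III and toddler III cross → the warehouse floor.
2. parent III crosses ← the loading dock.
3. parent I, parent II, and parent III cross → the warehouse floor.
4. toddler III crosses ← the loading dock.
5. toddler I, toddler II, and toddler III cross → the warehouse floor.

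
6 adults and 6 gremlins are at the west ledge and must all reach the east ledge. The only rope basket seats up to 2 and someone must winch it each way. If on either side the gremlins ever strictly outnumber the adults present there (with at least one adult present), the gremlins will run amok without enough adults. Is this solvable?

Following every safe sequence of crossings from the start, the most of the 12 that can be at the east ledge as the rope basket arrives there on crossings 1, 3, 5, 7, 9 is 2, 3, 4, 5, 6 respectively; the best ever achieved is 6 of 12.
From crossing 11 on, no configuration arises that was not already reachable earlier: only 15 distinct safe configurations (who is on which side, and where the rope basket is) can ever be reached, none of them has everyone across, and every continuation just revisits them. They are: 0 adults + 0 gremlins across (rope basket back at the start); 0 adults + 1 gremlin across (rope basket there); 0 adults + 1 gremlin across (rope basket back at the start); 0 adults + 2 gremlins across (rope basket there); 0 adults + 2 gremlins across (rope basket back at the start); 0 adults + 3 gremlins across (rope basket there); 0 adults + 3 gremlins across (rope basket back at the start); 0 adults + 4 gremlins across (rope basket there); 0 adults + 4 gremlins across (rope basket back at the start); 0 adults + 5 gremlins across (rope basket there); 0 adults + 5 gremlins across (rope basket back at the start); 0 adults + 6 gremlins across (rope basket there); 1 adult + 1 gremlin across (rope basket there); 1 adult + 1 gremlin across (rope basket back at the start); 2 adults + 2 gremlins across (rope basket there). So no valid plan exists.

No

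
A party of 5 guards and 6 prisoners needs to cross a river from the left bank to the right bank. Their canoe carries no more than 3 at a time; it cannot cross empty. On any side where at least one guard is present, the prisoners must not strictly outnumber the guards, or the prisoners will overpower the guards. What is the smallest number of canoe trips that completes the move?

The prisoners already outnumber the guards at the left bank before anyone moves, so the starting position itself is disallowed.

impossible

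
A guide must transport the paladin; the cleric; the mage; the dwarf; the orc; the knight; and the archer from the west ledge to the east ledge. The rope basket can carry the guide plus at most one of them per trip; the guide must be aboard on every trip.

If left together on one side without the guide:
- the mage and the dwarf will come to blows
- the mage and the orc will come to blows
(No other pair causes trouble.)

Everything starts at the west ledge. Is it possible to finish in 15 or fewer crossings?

Yes — this plan uses 15 crossings (≤ 15):
1. Guide goes to the east ledge with the mage.
2. Guide goes back to the west ledge alone.
3. Guide goes to the east ledge with the paladin.
4. Guide goes back to the west ledge alone.
5. Guide goes to the east ledge with the cleric.
6. Guide goes back to the west ledge alone.
7. Guide goes to the east ledge with the dwarf.
8. Guide goes back to the west ledge with the mage.
9. Guide goes to the east ledge with the orc.
10. Guide goes back to the west ledge alone.
11. Guide goes to the east ledge with the knight.
12. Guide goes back to the west ledge alone.
13. Guide goes to the east ledge with the archer.
14. Guide goes back to the west ledge alone.
15. Guide goes to the east ledge with the mage.

Yes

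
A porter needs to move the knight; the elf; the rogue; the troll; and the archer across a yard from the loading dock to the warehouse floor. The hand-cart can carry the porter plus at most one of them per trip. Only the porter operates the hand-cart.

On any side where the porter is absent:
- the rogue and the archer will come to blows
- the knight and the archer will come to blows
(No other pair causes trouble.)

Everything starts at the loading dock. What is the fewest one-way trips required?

11

Counting alone: the porter can take at most 1 across per trip to the warehouse floor, so moving all 5 needs at least 5 loaded trips out, with a return between consecutive ones — at least 9 crossings.
The safety rule pushes this higher. Following every safe sequence of crossings, the most of the 5 that can be at the warehouse floor as the hand-cart arrives there on crossing 9 is 4 — never all 5.
So no plan with fewer than 11 crossings exists, and this one achieves 11:
1. Porter goes to the warehouse floor with the archer.  [the loading dock: the elf, the knight, the rogue, the troll | the warehouse floor: the archer]
2. Porter goes back to the loading dock alone.  [the loading dock: the elf, the knight, the rogue, the troll | the warehouse floor: the archer]
3. Porter goes to the warehouse floor with the knight.  [the loading dock: the elf, the rogue, the troll | the warehouse floor: the archer, the knight]
4. Porter goes back to the loading dock with the archer.  [the loading dock: the archer, the elf, the rogue, the troll | the warehouse floor: the knight]
5. Porter goes to the warehouse floor with the rogue.  [the loading dock: the archer, the elf, the troll | the warehouse floor: the knight, the rogue]
6. Porter goes back to the loading dock alone.  [the loading dock: the archer, the elf, the troll | the warehouse floor: the knight, the rogue]
7. Porter goes to the warehouse floor with the elf.  [the loading dock: the archer, the troll | the warehouse floor: the elf, the knight, the rogue]
8. Porter goes back to the loading dock alone.  [the loading dock: the archer, the troll | the warehouse floor: the elf, the knight, the rogue]
9. Porter goes to the warehouse floor with the troll.  [the loading dock: the archer | the warehouse floor: the elf, the knight, the rogue, the troll]
10. Porter goes back to the loading dock alone.  [the loading dock: the archer | the warehouse floor: the elf, the knight, the rogue, the troll]
11. Porter goes to the warehouse floor with the archer.  [the loading dock: — | the warehouse floor: the archer, the elf, the knight, the rogue, the troll]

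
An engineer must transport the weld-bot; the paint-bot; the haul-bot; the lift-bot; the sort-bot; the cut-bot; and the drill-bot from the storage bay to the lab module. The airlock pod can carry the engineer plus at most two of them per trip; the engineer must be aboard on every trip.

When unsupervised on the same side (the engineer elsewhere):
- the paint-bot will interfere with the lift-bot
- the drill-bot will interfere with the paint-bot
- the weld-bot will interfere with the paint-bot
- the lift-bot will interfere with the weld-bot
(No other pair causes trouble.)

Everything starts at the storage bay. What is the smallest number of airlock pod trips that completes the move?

11

Counting alone: the engineer can take at most 2 across per trip to the lab module, so moving all 7 needs at least 4 loaded trips out, with a return between consecutive ones — at least 7 crossings.
The safety rule pushes this higher. Following every safe sequence of crossings, the most of the 7 that can be at the lab module as the airlock pod arrives there on crossings 7, 9 is 5, 6 respectively — never all 7.
So no plan with fewer than 11 crossings exists, and this one achieves 11:
1. Engineer goes to the lab module with the paint-bot and the weld-bot.
2. Engineer goes back to the storage bay with the weld-bot.
3. Engineer goes to the lab module with the haul-bot and the weld-bot.
4. Engineer goes back to the storage bay with the weld-bot.
5. Engineer goes to the lab module with the sort-bot and the weld-bot.
6. Engineer goes back to the storage bay with the weld-bot.
7. Engineer goes to the lab module with the cut-bot and the weld-bot.
8. Engineer goes back to the storage bay with the weld-bot.
9. Engineer goes to the lab module with the drill-bot and the weld-bot.
10. Engineer goes back to the storage bay with the paint-bot.
11. Engineer goes to the lab module with the lift-bot and the paint-bot.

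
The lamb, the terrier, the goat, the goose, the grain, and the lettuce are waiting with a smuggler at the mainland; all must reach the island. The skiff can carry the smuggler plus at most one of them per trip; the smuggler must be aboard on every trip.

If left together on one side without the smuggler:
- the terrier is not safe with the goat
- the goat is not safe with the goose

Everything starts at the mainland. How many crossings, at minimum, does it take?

13

Counting alone: the smuggler can take at most 1 across per trip to the island, so moving all 6 needs at least 6 loaded trips out, with a return between consecutive ones — at least 11 crossings.
The safety rule pushes this higher. Following every safe sequence of crossings, the most of the 6 that can be at the island as the skiff arrives there on crossing 11 is 5 — never all 6.
So no plan with fewer than 13 crossings exists, and this one achieves 13:
1. Smuggler goes to the island with the goat.
2. Smuggler goes back to the mainland alone.
3. Smuggler goes to the island with the lamb.
4. Smuggler goes back to the mainland alone.
5. Smuggler goes to the island with the terrier.
6. Smuggler goes back to the mainland with the goat.
7. Smuggler goes to the island with the goose.
8. Smuggler goes back to the mainland alone.
9. Smuggler goes to the island with the grain.
10. Smuggler goes back to the mainland alone.
11. Smuggler goes to the island with the lettuce.
12. Smuggler goes back to the mainland alone.
13. Smuggler goes to the island with the goat.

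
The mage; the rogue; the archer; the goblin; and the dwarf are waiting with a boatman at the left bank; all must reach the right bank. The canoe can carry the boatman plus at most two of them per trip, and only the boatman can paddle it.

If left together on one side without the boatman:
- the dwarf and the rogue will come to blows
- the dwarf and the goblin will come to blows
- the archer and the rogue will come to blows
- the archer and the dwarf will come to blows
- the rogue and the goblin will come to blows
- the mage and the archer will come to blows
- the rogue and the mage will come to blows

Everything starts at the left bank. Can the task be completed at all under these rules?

No

Whatever the first load, the items left behind include a forbidden pair without the boatman. No opening move is safe, so no plan exists.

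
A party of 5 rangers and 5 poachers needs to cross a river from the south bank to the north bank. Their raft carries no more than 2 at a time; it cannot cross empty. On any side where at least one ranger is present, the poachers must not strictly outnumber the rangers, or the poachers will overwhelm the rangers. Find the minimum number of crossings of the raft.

Following every safe sequence of crossings from the start, the most of the 10 that can be at the north bank as the raft arrives there on crossings 1, 3, 5, 7 is 2, 3, 4, 5 respectively; the best ever achieved is 5 of 10.
From crossing 9 on, no configuration arises that was not already reachable earlier: only 13 distinct safe configurations (who is on which side, and where the raft is) can ever be reached, none of them has everyone across, and every continuation just revisits them. They are: 0 rangers + 0 poachers across (raft back at the start); 0 rangers + 1 poacher across (raft there); 0 rangers + 1 poacher across (raft back at the start); 0 rangers + 2 poachers across (raft there); 0 rangers + 2 poachers across (raft back at the start); 0 rangers + 3 poachers across (raft there); 0 rangers + 3 poachers across (raft back at the start); 0 rangers + 4 poachers across (raft there); 0 rangers + 4 poachers across (raft back at the start); 0 rangers + 5 poachers across (raft there); 1 ranger + 1 poacher across (raft there); 1 ranger + 1 poacher across (raft back at the start); 2 rangers + 2 poachers across (raft there). So no valid plan exists.

impossible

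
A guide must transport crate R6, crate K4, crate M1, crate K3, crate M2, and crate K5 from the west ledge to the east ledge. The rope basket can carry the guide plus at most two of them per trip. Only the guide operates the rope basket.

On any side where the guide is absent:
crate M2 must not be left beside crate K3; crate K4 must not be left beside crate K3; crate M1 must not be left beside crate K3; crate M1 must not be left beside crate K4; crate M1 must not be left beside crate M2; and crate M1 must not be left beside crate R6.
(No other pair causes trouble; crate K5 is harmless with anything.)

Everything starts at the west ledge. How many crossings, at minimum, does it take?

Counting alone: the guide can take at most 2 across per trip to the east ledge, so moving all 6 needs at least 3 loaded trips out, with a return between consecutive ones — at least 5 crossings.
The safety rule pushes this higher. Following every safe sequence of crossings, the most of the 6 that can be at the east ledge as the rope basket arrives there on crossings 5, 7 is 4, 5 respectively — never all 6.
So no plan with fewer than 9 crossings exists, and this one achieves 9:
1. Guide goes to the east ledge with crate K3 and crate M1.
2. Guide goes back to the west ledge with crate M1.
3. Guide goes to the east ledge with crate M1 and crate R6.
4. Guide goes back to the west ledge with crate M1.
5. Guide goes to the east ledge with crate K4 and crate M2.
6. Guide goes back to the west ledge with crate K3.
7. Guide goes to the east ledge with crate K5 and crate M1.
8. Guide goes back to the west ledge with crate M1.
9. Guide goes to the east ledge with crate K3 and crate M1.

9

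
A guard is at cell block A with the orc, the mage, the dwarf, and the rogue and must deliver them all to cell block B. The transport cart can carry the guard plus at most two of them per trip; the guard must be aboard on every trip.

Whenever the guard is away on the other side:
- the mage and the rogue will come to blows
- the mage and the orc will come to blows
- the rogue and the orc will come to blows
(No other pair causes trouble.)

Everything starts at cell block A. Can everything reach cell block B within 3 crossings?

Counting alone: the guard can take at most 2 across per trip to cell block B, so moving all 4 needs at least 2 loaded trips out, with a return between consecutive ones — at least 3 crossings.
The safety rule pushes this higher. Following every safe sequence of crossings, the most of the 4 that can be at cell block B as the transport cart arrives there on crossing 3 is 3 — never all 4.
So the move cannot be finished within 3 crossings. (The shortest complete plan takes 5:)
1. Guard goes to cell block B with the mage and the orc.
2. Guard goes back to cell block A with the orc.
3. Guard goes to cell block B with the dwarf and the orc.
4. Guard goes back to cell block A with the orc.
5. Guard goes to cell block B with the orc and the rogue.

No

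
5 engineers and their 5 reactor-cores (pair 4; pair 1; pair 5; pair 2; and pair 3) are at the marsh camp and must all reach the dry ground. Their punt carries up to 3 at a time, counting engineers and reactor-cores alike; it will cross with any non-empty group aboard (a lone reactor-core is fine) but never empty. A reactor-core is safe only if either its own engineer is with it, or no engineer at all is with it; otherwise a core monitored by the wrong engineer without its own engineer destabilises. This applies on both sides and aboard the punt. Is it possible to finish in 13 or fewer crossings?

Yes

Yes — this plan uses 11 crossings (≤ 13):
1. engineer 4 and reactor-core 4 cross → the dry ground.
2. engineer 4 crosses ← the marsh camp.
3. reactor-core 1, reactor-core 2, and reactor-core 5 cross → the dry ground.
4. reactor-core 4 crosses ← the marsh camp.
5. engineer 1, engineer 2, and engineer 5 cross → the dry ground.
6. engineer 1 and reactor-core 1 cross ← the marsh camp.
7. engineer 1, engineer 3, and engineer 4 cross → the dry ground.
8. reactor-core 5 crosses ← the marsh camp.
9. reactor-core 1 and reactor-core 4 cross → the dry ground.
10. reactor-core 4 crosses ← the marsh camp.
11. reactor-core 3, reactor-core 4, and reactor-core 5 cross → the dry ground.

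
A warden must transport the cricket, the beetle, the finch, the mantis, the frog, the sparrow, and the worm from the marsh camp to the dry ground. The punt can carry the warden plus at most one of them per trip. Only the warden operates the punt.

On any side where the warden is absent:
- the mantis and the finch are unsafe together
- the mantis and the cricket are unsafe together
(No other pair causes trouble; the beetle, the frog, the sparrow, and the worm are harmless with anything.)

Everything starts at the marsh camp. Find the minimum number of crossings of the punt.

15

Counting alone: the warden can take at most 1 across per trip to the dry ground, so moving all 7 needs at least 7 loaded trips out, with a return between consecutive ones — at least 13 crossings.
The safety rule pushes this higher. Following every safe sequence of crossings, the most of the 7 that can be at the dry ground as the punt arrives there on crossing 13 is 6 — never all 7.
So no plan with fewer than 15 crossings exists, and this one achieves 15:
1. Warden goes to the dry ground with the mantis.  [the marsh camp: the beetle, the cricket, the finch, the frog, the sparrow, the worm | the dry ground: the mantis]
2. Warden goes back to the marsh camp alone.  [the marsh camp: the beetle, the cricket, the finch, the frog, the sparrow, the worm | the dry ground: the mantis]
3. Warden goes to the dry ground with the cricket.  [the marsh camp: the beetle, the finch, the frog, the sparrow, the worm | the dry ground: the cricket, the mantis]
4. Warden goes back to the marsh camp with the mantis.  [the marsh camp: the beetle, the finch, the frog, the mantis, the sparrow, the worm | the dry ground: the cricket]
5. Warden goes to the dry ground with the finch.  [the marsh camp: the beetle, the frog, the mantis, the sparrow, the worm | the dry ground: the cricket, the finch]
6. Warden goes back to the marsh camp alone.  [the marsh camp: the beetle, the frog, the mantis, the sparrow, the worm | the dry ground: the cricket, the finch]
7. Warden goes to the dry ground with the beetle.  [the marsh camp: the frog, the mantis, the sparrow, the worm | the dry ground: the beetle, the cricket, the finch]
8. Warden goes back to the marsh camp alone.  [the marsh camp: the frog, the mantis, the sparrow, the worm | the dry ground: the beetle, the cricket, the finch]
9. Warden goes to the dry ground with the frog.  [the marsh camp: the mantis, the sparrow, the worm | the dry ground: the beetle, the cricket, the finch, the frog]
10. Warden goes back to the marsh camp alone.  [the marsh camp: the mantis, the sparrow, the worm | the dry ground: the beetle, the cricket, the finch, the frog]
11. Warden goes to the dry ground with the sparrow.  [the marsh camp: the mantis, the worm | the dry ground: the beetle, the cricket, the finch, the frog, the sparrow]
12. Warden goes back to the marsh camp alone.  [the marsh camp: the mantis, the worm | the dry ground: the beetle, the cricket, the finch, the frog, the sparrow]
13. Warden goes to the dry ground with the worm.  [the marsh camp: the mantis | the dry ground: the beetle, the cricket, the finch, the frog, the sparrow, the worm]
14. Warden goes back to the marsh camp alone.  [the marsh camp: the mantis | the dry ground: the beetle, the cricket, the finch, the frog, the sparrow, the worm]
15. Warden goes to the dry ground with the mantis.  [the marsh camp: — | the dry ground: the beetle, the cricket, the finch, the frog, the mantis, the sparrow, the worm]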